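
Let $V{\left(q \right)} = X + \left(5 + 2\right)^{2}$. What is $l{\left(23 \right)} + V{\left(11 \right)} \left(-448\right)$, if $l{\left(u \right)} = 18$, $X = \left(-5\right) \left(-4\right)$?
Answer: $-30894$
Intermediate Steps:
$X = 20$
$V{\left(q \right)} = 69$ ($V{\left(q \right)} = 20 + \left(5 + 2\right)^{2} = 20 + 7^{2} = 20 + 49 = 69$)
$l{\left(23 \right)} + V{\left(11 \right)} \left(-448\right) = 18 + 69 \left(-448\right) = 18 - 30912 = -30894$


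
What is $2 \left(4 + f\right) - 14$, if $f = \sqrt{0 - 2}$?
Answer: $-6 + 2 i \sqrt{2} \approx -6.0 + 2.8284 i$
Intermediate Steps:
$f = i \sqrt{2}$ ($f = \sqrt{-2} = i \sqrt{2} \approx 1.4142 i$)
$2 \left(4 + f\right) - 14 = 2 \left(4 + i \sqrt{2}\right) - 14 = \left(8 + 2 i \sqrt{2}\right) - 14 = -6 + 2 i \sqrt{2}$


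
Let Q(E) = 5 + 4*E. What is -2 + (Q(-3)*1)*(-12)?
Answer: 82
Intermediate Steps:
-2 + (Q(-3)*1)*(-12) = -2 + ((5 + 4*(-3))*1)*(-12) = -2 + ((5 - 12)*1)*(-12) = -2 - 7*1*(-12) = -2 - 7*(-12) = -2 + 84 = 82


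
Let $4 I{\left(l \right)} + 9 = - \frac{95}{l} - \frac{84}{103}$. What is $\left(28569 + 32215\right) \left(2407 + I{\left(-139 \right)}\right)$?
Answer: $\frac{2092691793072}{14317} \approx 1.4617 \cdot 10^{8}$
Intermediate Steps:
$I{\left(l \right)} = - \frac{1011}{412} - \frac{95}{4 l}$ ($I{\left(l \right)} = - \frac{9}{4} + \frac{- \frac{95}{l} - \frac{84}{103}}{4} = - \frac{9}{4} + \frac{- \frac{84}{103} - \frac{95}{l}}{4} = - \frac{9}{4} - \left(\frac{21}{103} + \frac{95}{4 l}\right) = - \frac{1011}{412} - \frac{95}{4 l}$)
$\left(28569 + 32215\right) \left(2407 + I{\left(-139 \right)}\right) = \left(28569 + 32215\right) \left(2407 + \frac{-9785 - -140529}{412 \left(-139\right)}\right) = 60784 \left(2407 + \frac{1}{412} \left(- \frac{1}{139}\right) \left(-9785 + 140529\right)\right) = 60784 \left(2407 + \frac{1}{412} \left(- \frac{1}{139}\right) 130744\right) = 60784 \left(2407 - \frac{32686}{14317}\right) = 60784 \cdot \frac{34428333}{14317} = \frac{2092691793072}{14317}$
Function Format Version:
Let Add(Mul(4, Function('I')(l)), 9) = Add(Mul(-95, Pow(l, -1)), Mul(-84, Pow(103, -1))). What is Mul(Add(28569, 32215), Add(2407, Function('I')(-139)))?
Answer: Rational(2092691793072, 14317) ≈ 1.4617e+8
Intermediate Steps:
Function('I')(l) = Add(Rational(-1011, 412), Mul(Rational(-95, 4), Pow(l, -1))) (Function('I')(l) = Add(Rational(-9, 4), Mul(Rational(1, 4), Add(Mul(-95, Pow(l, -1)), Mul(-84, Pow(103, -1))))) = Add(Rational(-9, 4), Mul(Rational(1, 4), Add(Mul(-95, Pow(l, -1)), Mul(-84, Rational(1, 103))))) = Add(Rational(-9, 4), Mul(Rational(1, 4), Add(Mul(-95, Pow(l, -1)), Rational(-84, 103)))) = Add(Rational(-9, 4), Mul(Rational(1, 4), Add(Rational(-84, 103), Mul(-95, Pow(l, -1))))) = Add(Rational(-9, 4), Add(Rational(-21, 103), Mul(Rational(-95, 4), Pow(l, -1)))) = Add(Rational(-1011, 412), Mul(Rational(-95, 4), Pow(l, -1))))
Mul(Add(28569, 32215), Add(2407, Function('I')(-139))) = Mul(Add(28569, 32215), Add(2407, Mul(Rational(1, 412), Pow(-139, -1), Add(-9785, Mul(-1011, -139))))) = Mul(60784, Add(2407, Mul(Rational(1, 412), Rational(-1, 139), Add(-9785, 140529)))) = Mul(60784, Add(2407, Mul(Rational(1, 412), Rational(-1, 139), 130744))) = Mul(60784, Add(2407, Rational(-32686, 14317))) = Mul(60784, Rational(34428333, 14317)) = Rational(2092691793072, 14317)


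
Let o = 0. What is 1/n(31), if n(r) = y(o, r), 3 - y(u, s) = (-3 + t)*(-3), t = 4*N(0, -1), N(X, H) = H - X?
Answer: -1/18 ≈ -0.055556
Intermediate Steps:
t = -4 (t = 4*(-1 - 1*0) = 4*(-1 + 0) = 4*(-1) = -4)
y(u, s) = -18 (y(u, s) = 3 - (-3 - 4)*(-3) = 3 - (-7)*(-3) = 3 - 1*21 = 3 - 21 = -18)
n(r) = -18
1/n(31) = 1/(-18) = -1/18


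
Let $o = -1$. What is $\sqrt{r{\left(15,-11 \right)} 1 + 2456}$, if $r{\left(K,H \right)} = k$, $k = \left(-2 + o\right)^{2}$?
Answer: $\sqrt{2465} \approx 49.649$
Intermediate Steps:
$k = 9$ ($k = \left(-2 - 1\right)^{2} = \left(-3\right)^{2} = 9$)
$r{\left(K,H \right)} = 9$
$\sqrt{r{\left(15,-11 \right)} 1 + 2456} = \sqrt{9 \cdot 1 + 2456} = \sqrt{9 + 2456} = \sqrt{2465}$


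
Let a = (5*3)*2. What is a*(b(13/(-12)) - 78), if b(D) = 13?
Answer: -1950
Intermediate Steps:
a = 30 (a = 15*2 = 30)
a*(b(13/(-12)) - 78) = 30*(13 - 78) = 30*(-65) = -1950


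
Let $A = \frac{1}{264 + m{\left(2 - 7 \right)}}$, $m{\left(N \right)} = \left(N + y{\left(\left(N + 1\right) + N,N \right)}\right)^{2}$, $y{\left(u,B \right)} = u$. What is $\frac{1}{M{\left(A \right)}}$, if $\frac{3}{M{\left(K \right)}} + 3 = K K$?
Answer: $- \frac{634799}{634800} \approx -1.0$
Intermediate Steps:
$m{\left(N \right)} = \left(1 + 3 N\right)^{2}$ ($m{\left(N \right)} = \left(N + \left(\left(N + 1\right) + N\right)\right)^{2} = \left(N + \left(\left(1 + N\right) + N\right)\right)^{2} = \left(N + \left(1 + 2 N\right)\right)^{2} = \left(1 + 3 N\right)^{2}$)
$A = \frac{1}{460}$ ($A = \frac{1}{264 + \left(1 + 3 \left(2 - 7\right)\right)^{2}} = \frac{1}{264 + \left(1 + 3 \left(-5\right)\right)^{2}} = \frac{1}{264 + \left(1 - 15\right)^{2}} = \frac{1}{264 + \left(-14\right)^{2}} = \frac{1}{264 + 196} = \frac{1}{460} \approx 0.0021739$)
$M{\left(K \right)} = \frac{3}{-3 + K^{2}}$ ($M{\left(K \right)} = \frac{3}{-3 + K K} = \frac{3}{-3 + K^{2}}$)
$\frac{1}{M{\left(A \right)}} = \frac{1}{3 \frac{1}{-3 + \left(\frac{1}{460}\right)^{2}}} = \frac{1}{3 \frac{1}{-3 + \frac{1}{211600}}} = \frac{1}{3 \frac{1}{- \frac{634799}{211600}}} = \frac{1}{3 \left(- \frac{211600}{634799}\right)} = \frac{1}{- \frac{634800}{634799}} = - \frac{634799}{634800}$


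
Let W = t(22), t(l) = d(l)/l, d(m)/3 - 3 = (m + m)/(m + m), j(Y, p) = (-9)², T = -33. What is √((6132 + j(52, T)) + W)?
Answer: √751839/11 ≈ 78.826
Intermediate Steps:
j(Y, p) = 81
d(m) = 12 (d(m) = 9 + 3*((m + m)/(m + m)) = 9 + 3*((2*m)/((2*m))) = 9 + 3*((2*m)*(1/(2*m))) = 9 + 3*1 = 9 + 3 = 12)
t(l) = 12/l
W = 6/11 (W = 12/22 = 12*(1/22) = 6/11 ≈ 0.54545)
√((6132 + j(52, T)) + W) = √((6132 + 81) + 6/11) = √(6213 + 6/11) = √(68349/11) = √751839/11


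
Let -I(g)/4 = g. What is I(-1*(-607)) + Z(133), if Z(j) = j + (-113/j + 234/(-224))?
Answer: -4887791/2128 ≈ -2296.9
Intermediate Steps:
I(g) = -4*g
Z(j) = -117/112 + j - 113/j (Z(j) = j + (-113/j + 234*(-1/224)) = j + (-113/j - 117/112) = j + (-117/112 - 113/j) = -117/112 + j - 113/j)
I(-1*(-607)) + Z(133) = -(-4)*(-607) + (-117/112 + 133 - 113/133) = -4*607 + (-117/112 + 133 - 113*1/133) = -2428 + (-117/112 + 133 - 113/133) = -2428 + 278993/2128 = -4887791/2128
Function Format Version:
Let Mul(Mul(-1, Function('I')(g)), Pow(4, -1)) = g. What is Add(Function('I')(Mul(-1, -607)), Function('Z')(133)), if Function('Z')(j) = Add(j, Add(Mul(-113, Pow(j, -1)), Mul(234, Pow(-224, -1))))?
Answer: Rational(-4887791, 2128) ≈ -2296.9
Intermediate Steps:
Function('I')(g) = Mul(-4, g)
Function('Z')(j) = Add(Rational(-117, 112), j, Mul(-113, Pow(j, -1))) (Function('Z')(j) = Add(j, Add(Mul(-113, Pow(j, -1)), Mul(234, Rational(-1, 224)))) = Add(j, Add(Mul(-113, Pow(j, -1)), Rational(-117, 112))) = Add(j, Add(Rational(-117, 112), Mul(-113, Pow(j, -1)))) = Add(Rational(-117, 112), j, Mul(-113, Pow(j, -1))))
Add(Function('I')(Mul(-1, -607)), Function('Z')(133)) = Add(Mul(-4, Mul(-1, -607)), Add(Rational(-117, 112), 133, Mul(-113, Pow(133, -1)))) = Add(Mul(-4, 607), Add(Rational(-117, 112), 133, Mul(-113, Rational(1, 133)))) = Add(-2428, Add(Rational(-117, 112), 133, Rational(-113, 133))) = Add(-2428, Rational(278993, 2128)) = Rational(-4887791, 2128)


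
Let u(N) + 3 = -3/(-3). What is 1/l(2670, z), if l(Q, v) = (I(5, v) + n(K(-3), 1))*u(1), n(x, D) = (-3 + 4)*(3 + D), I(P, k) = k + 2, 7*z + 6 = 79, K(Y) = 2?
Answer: -7/230 ≈ -0.030435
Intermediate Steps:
z = 73/7 (z = -6/7 + (1/7)*79 = -6/7 + 79/7 = 73/7 ≈ 10.429)
u(N) = -2 (u(N) = -3 - 3/(-3) = -3 - 3*(-1/3) = -3 + 1 = -2)
I(P, k) = 2 + k
n(x, D) = 3 + D (n(x, D) = 1*(3 + D) = 3 + D)
l(Q, v) = -12 - 2*v (l(Q, v) = ((2 + v) + (3 + 1))*(-2) = ((2 + v) + 4)*(-2) = (6 + v)*(-2) = -12 - 2*v)
1/l(2670, z) = 1/(-12 - 2*73/7) = 1/(-12 - 146/7) = 1/(-230/7) = -7/230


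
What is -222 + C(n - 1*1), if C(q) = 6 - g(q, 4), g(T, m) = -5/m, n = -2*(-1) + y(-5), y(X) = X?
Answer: -859/4 ≈ -214.75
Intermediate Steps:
n = -3 (n = -2*(-1) - 5 = 2 - 5 = -3)
C(q) = 29/4 (C(q) = 6 - (-5)/4 = 6 - 1*(-5/4) = 6 + 5/4 = 29/4)
-222 + C(n - 1*1) = -222 + 29/4 = -859/4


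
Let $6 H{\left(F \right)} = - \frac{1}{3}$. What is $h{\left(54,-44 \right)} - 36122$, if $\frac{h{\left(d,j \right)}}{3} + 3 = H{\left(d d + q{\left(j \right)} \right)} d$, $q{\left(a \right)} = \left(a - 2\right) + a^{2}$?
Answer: $-36140$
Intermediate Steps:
$q{\left(a \right)} = -2 + a + a^{2}$ ($q{\left(a \right)} = \left(-2 + a\right) + a^{2} = -2 + a + a^{2}$)
$H{\left(F \right)} = - \frac{1}{18}$ ($H{\left(F \right)} = \frac{\left(-1\right) \frac{1}{3}}{6} = \frac{1}{6} \left(- \frac{1}{3}\right) = - \frac{1}{18}$)
$h{\left(d,j \right)} = -9 - \frac{d}{6}$ ($h{\left(d,j \right)} = -9 + 3 \left(- \frac{d}{18}\right) = -9 - \frac{d}{6}$)
$h{\left(54,-44 \right)} - 36122 = \left(-9 - 9\right) - 36122 = -18 - 36122 = -36140$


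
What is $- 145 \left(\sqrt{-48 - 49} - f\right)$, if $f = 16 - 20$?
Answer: $-580 - 145 i \sqrt{97} \approx -580.0 - 1428.1 i$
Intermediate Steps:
$f = -4$
$- 145 \left(\sqrt{-48 - 49} - f\right) = - 145 \left(\sqrt{-48 - 49} - -4\right) = - 145 \left(\sqrt{-97} + 4\right) = - 145 \left(i \sqrt{97} + 4\right) = - 145 \left(4 + i \sqrt{97}\right) = -580 - 145 i \sqrt{97}$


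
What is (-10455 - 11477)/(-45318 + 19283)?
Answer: 21932/26035 ≈ 0.84240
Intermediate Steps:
(-10455 - 11477)/(-45318 + 19283) = -21932/(-26035) = -21932*(-1/26035) = 21932/26035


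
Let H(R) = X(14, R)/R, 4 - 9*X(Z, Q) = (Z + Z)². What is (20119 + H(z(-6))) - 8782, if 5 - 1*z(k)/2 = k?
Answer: 373991/33 ≈ 11333.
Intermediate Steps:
X(Z, Q) = 4/9 - 4*Z²/9 (X(Z, Q) = 4/9 - (Z + Z)²/9 = 4/9 - 4*Z²/9)
z(k) = 10 - 2*k
H(R) = -260/(3*R) (H(R) = (4/9 - 4/9*14²)/R = (4/9 - 4/9*196)/R = (4/9 - 784/9)/R = -260/(3*R))
(20119 + H(z(-6))) - 8782 = (20119 - 260/(3*(10 - 2*(-6)))) - 8782 = (20119 - 260/(3*(10 + 12))) - 8782 = (20119 - 260/3/22) - 8782 = (20119 - 260/3*1/22) - 8782 = (20119 - 130/33) - 8782 = 663797/33 - 8782 = 373991/33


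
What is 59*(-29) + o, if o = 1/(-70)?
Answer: -119771/70 ≈ -1711.0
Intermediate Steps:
o = -1/70 ≈ -0.014286
59*(-29) + o = 59*(-29) - 1/70 = -1711 - 1/70 = -119771/70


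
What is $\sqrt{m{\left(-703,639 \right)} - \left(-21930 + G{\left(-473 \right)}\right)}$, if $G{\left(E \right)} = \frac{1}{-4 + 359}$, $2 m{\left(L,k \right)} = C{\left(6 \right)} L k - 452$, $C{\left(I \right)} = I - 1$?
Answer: $\frac{i \sqrt{555184739270}}{710} \approx 1049.4 i$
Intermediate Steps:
$C{\left(I \right)} = -1 + I$ ($C{\left(I \right)} = I - 1 = -1 + I$)
$m{\left(L,k \right)} = -226 + \frac{5 L k}{2}$ ($m{\left(L,k \right)} = \frac{\left(-1 + 6\right) L k - 452}{2} = \frac{5 L k - 452}{2} = \frac{-452 + 5 L k}{2} = -226 + \frac{5 L k}{2}$)
$G{\left(E \right)} = \frac{1}{355}$
$\sqrt{m{\left(-703,639 \right)} - \left(-21930 + G{\left(-473 \right)}\right)} = \sqrt{\left(-226 + \frac{5}{2} \left(-703\right) 639\right) + \left(21930 - \frac{1}{355}\right)} = \sqrt{\left(-226 - \frac{2246085}{2}\right) + \left(21930 - \frac{1}{355}\right)} = \sqrt{- \frac{2246537}{2} + \frac{7785149}{355}} = \sqrt{- \frac{781950337}{710}} = \frac{i \sqrt{555184739270}}{710}$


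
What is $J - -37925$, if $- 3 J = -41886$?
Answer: $51887$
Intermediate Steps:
$J = 13962$ ($J = \left(- \frac{1}{3}\right) \left(-41886\right) = 13962$)
$J - -37925 = 13962 - -37925 = 13962 + 37925 = 51887$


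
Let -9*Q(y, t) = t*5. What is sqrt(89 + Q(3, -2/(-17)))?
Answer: sqrt(231319)/51 ≈ 9.4305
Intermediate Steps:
Q(y, t) = -5*t/9 (Q(y, t) = -t*5/9 = -5*t/9)
sqrt(89 + Q(3, -2/(-17))) = sqrt(89 - (-10)/(9*(-17))) = sqrt(89 - (-10)*(-1)/(9*17)) = sqrt(89 - 5/9*2/17) = sqrt(89 - 10/153) = sqrt(13607/153) = sqrt(231319)/51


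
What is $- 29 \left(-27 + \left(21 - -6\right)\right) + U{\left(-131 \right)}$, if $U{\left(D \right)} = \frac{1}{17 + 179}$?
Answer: $\frac{1}{196} \approx 0.005102$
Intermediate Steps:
$U{\left(D \right)} = \frac{1}{196}$
$- 29 \left(-27 + \left(21 - -6\right)\right) + U{\left(-131 \right)} = - 29 \left(-27 + \left(21 - -6\right)\right) + \frac{1}{196} = - 29 \left(-27 + \left(21 + 6\right)\right) + \frac{1}{196} = - 29 \left(-27 + 27\right) + \frac{1}{196} = \left(-29\right) 0 + \frac{1}{196} = 0 + \frac{1}{196} = \frac{1}{196}$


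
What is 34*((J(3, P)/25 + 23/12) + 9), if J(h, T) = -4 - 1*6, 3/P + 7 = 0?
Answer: 10727/30 ≈ 357.57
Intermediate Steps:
P = -3/7 (P = 3/(-7 + 0) = 3/(-7) = 3*(-⅐) = -3/7 ≈ -0.42857)
J(h, T) = -10 (J(h, T) = -4 - 6 = -10)
34*((J(3, P)/25 + 23/12) + 9) = 34*((-10/25 + 23/12) + 9) = 34*((-10*1/25 + 23*(1/12)) + 9) = 34*((-⅖ + 23/12) + 9) = 34*(91/60 + 9) = 34*(631/60) = 10727/30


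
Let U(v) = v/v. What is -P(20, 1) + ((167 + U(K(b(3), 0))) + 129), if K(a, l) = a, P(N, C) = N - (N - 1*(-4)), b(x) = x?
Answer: 301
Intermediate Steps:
P(N, C) = -4 (P(N, C) = N - (N + 4) = N - (4 + N) = N + (-4 - N) = -4)
U(v) = 1
-P(20, 1) + ((167 + U(K(b(3), 0))) + 129) = -1*(-4) + ((167 + 1) + 129) = 4 + (168 + 129) = 4 + 297 = 301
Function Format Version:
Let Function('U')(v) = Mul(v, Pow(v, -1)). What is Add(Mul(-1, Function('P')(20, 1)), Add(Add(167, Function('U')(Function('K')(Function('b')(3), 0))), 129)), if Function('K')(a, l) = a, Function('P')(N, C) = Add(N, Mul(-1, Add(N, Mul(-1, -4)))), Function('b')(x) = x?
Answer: 301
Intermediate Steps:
Function('P')(N, C) = -4 (Function('P')(N, C) = Add(N, Mul(-1, Add(N, 4))) = Add(N, Mul(-1, Add(4, N))) = Add(N, Add(-4, Mul(-1, N))) = -4)
Function('U')(v) = 1
Add(Mul(-1, Function('P')(20, 1)), Add(Add(167, Function('U')(Function('K')(Function('b')(3), 0))), 129)) = Add(Mul(-1, -4), Add(Add(167, 1), 129)) = Add(4, Add(168, 129)) = Add(4, 297) = 301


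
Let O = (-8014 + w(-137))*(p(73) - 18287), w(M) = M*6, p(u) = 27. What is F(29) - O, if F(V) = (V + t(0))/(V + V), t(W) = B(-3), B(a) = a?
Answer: -4679015427/29 ≈ -1.6135e+8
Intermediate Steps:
t(W) = -3
w(M) = 6*M
O = 161345360 (O = (-8014 + 6*(-137))*(27 - 18287) = (-8014 - 822)*(-18260) = -8836*(-18260) = 161345360)
F(V) = (-3 + V)/(2*V) (F(V) = (V - 3)/(V + V) = (-3 + V)/((2*V)) = (-3 + V)*(1/(2*V)) = (-3 + V)/(2*V))
F(29) - O = (½)*(-3 + 29)/29 - 1*161345360 = (½)*(1/29)*26 - 161345360 = 13/29 - 161345360 = -4679015427/29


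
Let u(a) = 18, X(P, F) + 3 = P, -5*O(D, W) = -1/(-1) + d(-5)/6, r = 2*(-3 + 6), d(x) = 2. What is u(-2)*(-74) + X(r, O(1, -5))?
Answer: -1329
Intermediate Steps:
r = 6 (r = 2*3 = 6)
O(D, W) = -4/15 (O(D, W) = -(-1/(-1) + 2/6)/5 = -(-1*(-1) + 2*(⅙))/5 = -(1 + ⅓)/5 = -⅕*4/3 = -4/15)
X(P, F) = -3 + P
u(-2)*(-74) + X(r, O(1, -5)) = 18*(-74) + (-3 + 6) = -1332 + 3 = -1329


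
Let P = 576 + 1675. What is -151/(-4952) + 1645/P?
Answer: 8485941/11146952 ≈ 0.76128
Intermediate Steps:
P = 2251
-151/(-4952) + 1645/P = -151/(-4952) + 1645/2251 = -151*(-1/4952) + 1645*(1/2251) = 151/4952 + 1645/2251 = 8485941/11146952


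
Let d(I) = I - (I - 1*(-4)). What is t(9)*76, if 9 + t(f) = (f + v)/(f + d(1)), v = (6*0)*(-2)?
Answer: -2736/5 ≈ -547.20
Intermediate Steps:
d(I) = -4 (d(I) = I - (I + 4) = I - (4 + I) = I + (-4 - I) = -4)
v = 0 (v = 0*(-2) = 0)
t(f) = -9 + f/(-4 + f) (t(f) = -9 + (f + 0)/(f - 4) = -9 + f/(-4 + f))
t(9)*76 = (4*(9 - 2*9)/(-4 + 9))*76 = (4*(9 - 18)/5)*76 = (4*(1/5)*(-9))*76 = -36/5*76 = -2736/5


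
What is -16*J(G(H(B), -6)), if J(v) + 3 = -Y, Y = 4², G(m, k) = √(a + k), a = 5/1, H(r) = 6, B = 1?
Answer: 304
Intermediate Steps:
a = 5 (a = 5*1 = 5)
G(m, k) = √(5 + k)
Y = 16
J(v) = -19 (J(v) = -3 - 1*16 = -3 - 16 = -19)
-16*J(G(H(B), -6)) = -16*(-19) = 304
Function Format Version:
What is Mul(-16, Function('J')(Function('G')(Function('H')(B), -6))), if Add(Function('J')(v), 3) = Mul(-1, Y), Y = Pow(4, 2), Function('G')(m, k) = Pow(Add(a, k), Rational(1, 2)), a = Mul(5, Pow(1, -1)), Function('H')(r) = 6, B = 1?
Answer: 304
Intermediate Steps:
a = 5 (a = Mul(5, 1) = 5)
Function('G')(m, k) = Pow(Add(5, k), Rational(1, 2))
Y = 16
Function('J')(v) = -19 (Function('J')(v) = Add(-3, Mul(-1, 16)) = Add(-3, -16) = -19)
Mul(-16, Function('J')(Function('G')(Function('H')(B), -6))) = Mul(-16, -19) = 304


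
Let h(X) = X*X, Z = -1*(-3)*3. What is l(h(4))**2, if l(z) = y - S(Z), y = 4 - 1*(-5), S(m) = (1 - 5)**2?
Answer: 49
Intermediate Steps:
Z = 9 (Z = 3*3 = 9)
S(m) = 16 (S(m) = (-4)**2 = 16)
y = 9 (y = 4 + 5 = 9)
h(X) = X**2
l(z) = -7 (l(z) = 9 - 1*16 = 9 - 16 = -7)
l(h(4))**2 = (-7)**2 = 49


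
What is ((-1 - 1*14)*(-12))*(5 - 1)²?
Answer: 2880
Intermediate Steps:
((-1 - 1*14)*(-12))*(5 - 1)² = ((-1 - 14)*(-12))*4² = -15*(-12)*16 = 180*16 = 2880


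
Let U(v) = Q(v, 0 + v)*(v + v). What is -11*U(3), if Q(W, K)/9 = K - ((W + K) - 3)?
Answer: 0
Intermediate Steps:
Q(W, K) = 27 - 9*W (Q(W, K) = 9*(K - ((W + K) - 3)) = 9*(K - ((K + W) - 3)) = 9*(K - (-3 + K + W)) = 9*(K + (3 - K - W)) = 9*(3 - W) = 27 - 9*W)
U(v) = 2*v*(27 - 9*v) (U(v) = (27 - 9*v)*(v + v) = (27 - 9*v)*(2*v) = 2*v*(27 - 9*v))
-11*U(3) = -198*3*(3 - 1*3) = -198*3*(3 - 3) = -198*3*0 = -11*0 = 0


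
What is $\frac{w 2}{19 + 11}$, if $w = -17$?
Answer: $- \frac{17}{15} \approx -1.1333$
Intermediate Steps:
$\frac{w 2}{19 + 11} = \frac{\left(-17\right) 2}{19 + 11} = - \frac{34}{30} = \left(-34\right) \frac{1}{30} = - \frac{17}{15}$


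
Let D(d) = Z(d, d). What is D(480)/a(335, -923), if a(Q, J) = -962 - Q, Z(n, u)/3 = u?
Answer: -1440/1297 ≈ -1.1103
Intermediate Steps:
Z(n, u) = 3*u
D(d) = 3*d
D(480)/a(335, -923) = (3*480)/(-962 - 1*335) = 1440/(-962 - 335) = 1440/(-1297) = 1440*(-1/1297) = -1440/1297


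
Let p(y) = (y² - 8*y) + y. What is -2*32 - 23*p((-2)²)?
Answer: 212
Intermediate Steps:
p(y) = y² - 7*y
-2*32 - 23*p((-2)²) = -2*32 - 23*(-2)²*(-7 + (-2)²) = -64 - 92*(-7 + 4) = -64 - 92*(-3) = -64 - 23*(-12) = -64 + 276 = 212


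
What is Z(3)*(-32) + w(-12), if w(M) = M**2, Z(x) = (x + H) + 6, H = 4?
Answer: -272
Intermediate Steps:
Z(x) = 10 + x (Z(x) = (x + 4) + 6 = (4 + x) + 6 = 10 + x)
Z(3)*(-32) + w(-12) = (10 + 3)*(-32) + (-12)**2 = 13*(-32) + 144 = -416 + 144 = -272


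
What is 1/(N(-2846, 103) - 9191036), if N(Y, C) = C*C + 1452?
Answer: -1/9178975 ≈ -1.0894e-7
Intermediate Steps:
N(Y, C) = 1452 + C**2 (N(Y, C) = C**2 + 1452 = 1452 + C**2)
1/(N(-2846, 103) - 9191036) = 1/((1452 + 103**2) - 9191036) = 1/((1452 + 10609) - 9191036) = 1/(12061 - 9191036) = 1/(-9178975) = -1/9178975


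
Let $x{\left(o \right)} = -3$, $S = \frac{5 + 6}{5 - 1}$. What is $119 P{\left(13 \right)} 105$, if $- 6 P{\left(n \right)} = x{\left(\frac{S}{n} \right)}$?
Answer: $\frac{12495}{2} \approx 6247.5$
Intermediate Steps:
$S = \frac{11}{4} \approx 2.75$
$P{\left(n \right)} = \frac{1}{2}$ ($P{\left(n \right)} = \left(- \frac{1}{6}\right) \left(-3\right) = \frac{1}{2}$)
$119 P{\left(13 \right)} 105 = 119 \cdot \frac{1}{2} \cdot 105 = \frac{119}{2} \cdot 105 = \frac{12495}{2}$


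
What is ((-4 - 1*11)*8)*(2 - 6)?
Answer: 480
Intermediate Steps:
((-4 - 1*11)*8)*(2 - 6) = ((-4 - 11)*8)*(-4) = -15*8*(-4) = -120*(-4) = 480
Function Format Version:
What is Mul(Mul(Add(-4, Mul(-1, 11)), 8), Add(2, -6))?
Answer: 480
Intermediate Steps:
Mul(Mul(Add(-4, Mul(-1, 11)), 8), Add(2, -6)) = Mul(Mul(Add(-4, -11), 8), -4) = Mul(Mul(-15, 8), -4) = Mul(-120, -4) = 480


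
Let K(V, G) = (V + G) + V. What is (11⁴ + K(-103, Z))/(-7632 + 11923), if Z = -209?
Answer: 14226/4291 ≈ 3.3153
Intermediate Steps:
K(V, G) = G + 2*V (K(V, G) = (G + V) + V = G + 2*V)
(11⁴ + K(-103, Z))/(-7632 + 11923) = (11⁴ + (-209 + 2*(-103)))/(-7632 + 11923) = (14641 + (-209 - 206))/4291 = (14641 - 415)*(1/4291) = 14226*(1/4291) = 14226/4291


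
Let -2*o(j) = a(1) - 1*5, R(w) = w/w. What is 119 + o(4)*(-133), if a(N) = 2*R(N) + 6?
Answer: 637/2 ≈ 318.50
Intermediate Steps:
R(w) = 1
a(N) = 8 (a(N) = 2*1 + 6 = 2 + 6 = 8)
o(j) = -3/2 (o(j) = -(8 - 1*5)/2 = -(8 - 5)/2 = -½*3 = -3/2)
119 + o(4)*(-133) = 119 - 3/2*(-133) = 119 + 399/2 = 637/2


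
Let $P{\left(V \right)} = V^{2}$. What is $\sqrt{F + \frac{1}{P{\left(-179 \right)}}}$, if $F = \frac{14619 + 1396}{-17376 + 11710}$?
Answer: $\frac{i \sqrt{2907399957034}}{1014214} \approx 1.6812 i$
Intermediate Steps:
$F = - \frac{16015}{5666}$ ($F = \frac{16015}{-5666} = 16015 \left(- \frac{1}{5666}\right) = - \frac{16015}{5666} \approx -2.8265$)
$\sqrt{F + \frac{1}{P{\left(-179 \right)}}} = \sqrt{- \frac{16015}{5666} + \frac{1}{\left(-179\right)^{2}}} = \sqrt{- \frac{16015}{5666} + \frac{1}{32041}} = \sqrt{- \frac{513130949}{181544306}} = \frac{i \sqrt{2907399957034}}{1014214}$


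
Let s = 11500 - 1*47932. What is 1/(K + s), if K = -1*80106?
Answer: -1/116538 ≈ -8.5809e-6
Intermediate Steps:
K = -80106
s = -36432 (s = 11500 - 47932 = -36432)
1/(K + s) = 1/(-80106 - 36432) = 1/(-116538) = -1/116538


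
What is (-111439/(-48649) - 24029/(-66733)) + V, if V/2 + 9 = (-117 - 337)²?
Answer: 1338258766705046/3246493717 ≈ 4.1222e+5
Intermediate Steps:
V = 412214 (V = -18 + 2*(-117 - 337)² = -18 + 2*(-454)² = -18 + 2*206116 = -18 + 412232 = 412214)
(-111439/(-48649) - 24029/(-66733)) + V = (-111439/(-48649) - 24029/(-66733)) + 412214 = (-111439*(-1/48649) - 24029*(-1/66733)) + 412214 = (111439/48649 + 24029/66733) + 412214 = 8605645608/3246493717 + 412214 = 1338258766705046/3246493717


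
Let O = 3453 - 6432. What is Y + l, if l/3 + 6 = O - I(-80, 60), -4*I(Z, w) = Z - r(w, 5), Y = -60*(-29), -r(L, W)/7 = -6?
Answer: -14613/2 ≈ -7306.5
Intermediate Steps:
r(L, W) = 42 (r(L, W) = -7*(-6) = 42)
Y = 1740
O = -2979
I(Z, w) = 21/2 - Z/4 (I(Z, w) = -(Z - 1*42)/4 = -(Z - 42)/4 = -(-42 + Z)/4 = 21/2 - Z/4)
l = -18093/2 (l = -18 + 3*(-2979 - (21/2 - ¼*(-80))) = -18 + 3*(-2979 - (21/2 + 20)) = -18 + 3*(-2979 - 1*61/2) = -18 + 3*(-2979 - 61/2) = -18 + 3*(-6019/2) = -18 - 18057/2 = -18093/2 ≈ -9046.5)
Y + l = 1740 - 18093/2 = -14613/2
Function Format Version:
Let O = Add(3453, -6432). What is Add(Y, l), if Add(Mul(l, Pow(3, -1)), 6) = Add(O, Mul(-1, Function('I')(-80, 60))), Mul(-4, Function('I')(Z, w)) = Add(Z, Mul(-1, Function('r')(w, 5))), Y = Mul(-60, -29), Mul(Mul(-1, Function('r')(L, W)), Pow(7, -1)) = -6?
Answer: Rational(-14613, 2) ≈ -7306.5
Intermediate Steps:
Function('r')(L, W) = 42 (Function('r')(L, W) = Mul(-7, -6) = 42)
Y = 1740
O = -2979
Function('I')(Z, w) = Add(Rational(21, 2), Mul(Rational(-1, 4), Z)) (Function('I')(Z, w) = Mul(Rational(-1, 4), Add(Z, Mul(-1, 42))) = Mul(Rational(-1, 4), Add(Z, -42)) = Mul(Rational(-1, 4), Add(-42, Z)) = Add(Rational(21, 2), Mul(Rational(-1, 4), Z)))
l = Rational(-18093, 2) (l = Add(-18, Mul(3, Add(-2979, Mul(-1, Add(Rational(21, 2), Mul(Rational(-1, 4), -80)))))) = Add(-18, Mul(3, Add(-2979, Mul(-1, Add(Rational(21, 2), 20))))) = Add(-18, Mul(3, Add(-2979, Mul(-1, Rational(61, 2))))) = Add(-18, Mul(3, Add(-2979, Rational(-61, 2)))) = Add(-18, Mul(3, Rational(-6019, 2))) = Add(-18, Rational(-18057, 2)) = Rational(-18093, 2) ≈ -9046.5)
Add(Y, l) = Add(1740, Rational(-18093, 2)) = Rational(-14613, 2)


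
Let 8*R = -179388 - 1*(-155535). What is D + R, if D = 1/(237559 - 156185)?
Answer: -970507007/325496 ≈ -2981.6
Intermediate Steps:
R = -23853/8 (R = (-179388 - 1*(-155535))/8 = (-179388 + 155535)/8 = (⅛)*(-23853) = -23853/8 ≈ -2981.6)
D = 1/81374 ≈ 1.2289e-5
D + R = 1/81374 - 23853/8 = -970507007/325496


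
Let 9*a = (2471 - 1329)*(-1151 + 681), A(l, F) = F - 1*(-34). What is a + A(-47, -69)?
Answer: -537055/9 ≈ -59673.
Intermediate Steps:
A(l, F) = 34 + F (A(l, F) = F + 34 = 34 + F)
a = -536740/9 (a = ((2471 - 1329)*(-1151 + 681))/9 = (1142*(-470))/9 = (⅑)*(-536740) = -536740/9 ≈ -59638.)
a + A(-47, -69) = -536740/9 + (34 - 69) = -536740/9 - 35 = -537055/9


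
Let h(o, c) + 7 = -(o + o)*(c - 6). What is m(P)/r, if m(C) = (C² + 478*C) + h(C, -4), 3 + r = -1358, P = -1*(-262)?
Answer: -199113/1361 ≈ -146.30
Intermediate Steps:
P = 262
h(o, c) = -7 - 2*o*(-6 + c) (h(o, c) = -7 - (o + o)*(c - 6) = -7 - 2*o*(-6 + c))
r = -1361 (r = -3 - 1358 = -1361)
m(C) = -7 + C² + 498*C (m(C) = (C² + 478*C) + (-7 + 12*C - 2*(-4)*C) = (C² + 478*C) + (-7 + 12*C + 8*C) = (C² + 478*C) + (-7 + 20*C) = -7 + C² + 498*C)
m(P)/r = (-7 + 262² + 498*262)/(-1361) = (-7 + 68644 + 130476)*(-1/1361) = 199113*(-1/1361) = -199113/1361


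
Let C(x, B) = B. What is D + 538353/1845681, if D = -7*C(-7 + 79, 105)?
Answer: -452012394/615227 ≈ -734.71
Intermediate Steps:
D = -735 (D = -7*105 = -735)
D + 538353/1845681 = -735 + 538353/1845681 = -735 + 538353*(1/1845681) = -735 + 179451/615227 = -452012394/615227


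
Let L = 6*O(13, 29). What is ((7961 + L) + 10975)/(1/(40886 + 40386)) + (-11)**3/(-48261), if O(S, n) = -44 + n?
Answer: 73919062578563/48261 ≈ 1.5317e+9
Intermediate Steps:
L = -90 (L = 6*(-44 + 29) = 6*(-15) = -90)
((7961 + L) + 10975)/(1/(40886 + 40386)) + (-11)**3/(-48261) = ((7961 - 90) + 10975)/(1/(40886 + 40386)) + (-11)**3/(-48261) = (7871 + 10975)/(1/81272) - 1331*(-1/48261) = 18846/(1/81272) + 1331/48261 = 18846*81272 + 1331/48261 = 1531652112 + 1331/48261 = 73919062578563/48261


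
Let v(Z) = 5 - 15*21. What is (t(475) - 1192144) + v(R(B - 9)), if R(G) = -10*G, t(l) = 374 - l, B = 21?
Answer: -1192555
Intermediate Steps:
v(Z) = -310 (v(Z) = 5 - 315 = -310)
(t(475) - 1192144) + v(R(B - 9)) = ((374 - 1*475) - 1192144) - 310 = ((374 - 475) - 1192144) - 310 = (-101 - 1192144) - 310 = -1192245 - 310 = -1192555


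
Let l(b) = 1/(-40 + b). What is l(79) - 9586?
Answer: -373853/39 ≈ -9586.0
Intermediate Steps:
l(79) - 9586 = 1/(-40 + 79) - 9586 = 1/39 - 9586 = -373853/39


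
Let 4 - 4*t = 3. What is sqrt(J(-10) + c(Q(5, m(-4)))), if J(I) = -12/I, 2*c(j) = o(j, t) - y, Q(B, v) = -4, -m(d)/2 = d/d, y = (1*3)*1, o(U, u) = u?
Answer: I*sqrt(70)/20 ≈ 0.41833*I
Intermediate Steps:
t = 1/4 (t = 1 - 1/4*3 = 1 - 3/4 = 1/4 ≈ 0.25000)
y = 3 (y = 3*1 = 3)
m(d) = -2 (m(d) = -2*d/d = -2*1 = -2)
c(j) = -11/8 (c(j) = (1/4 - 1*3)/2 = (1/4 - 3)/2 = (1/2)*(-11/4) = -11/8)
sqrt(J(-10) + c(Q(5, m(-4)))) = sqrt(-12/(-10) - 11/8) = sqrt(-12*(-1/10) - 11/8) = sqrt(6/5 - 11/8) = sqrt(-7/40) = I*sqrt(70)/20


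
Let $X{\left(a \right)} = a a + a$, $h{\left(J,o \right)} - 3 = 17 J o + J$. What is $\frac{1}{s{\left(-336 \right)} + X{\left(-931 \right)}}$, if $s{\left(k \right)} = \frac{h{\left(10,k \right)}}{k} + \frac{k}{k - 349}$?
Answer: $\frac{230160}{199318663991} \approx 1.1547 \cdot 10^{-6}$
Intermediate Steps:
$h{\left(J,o \right)} = 3 + J + 17 J o$ ($h{\left(J,o \right)} = 3 + \left(17 J o + J\right) = 3 + \left(J + 17 J o\right) = 3 + J + 17 J o$)
$X{\left(a \right)} = a + a^{2}$ ($X{\left(a \right)} = a^{2} + a = a + a^{2}$)
$s{\left(k \right)} = \frac{k}{-349 + k} + \frac{13 + 170 k}{k}$ ($s{\left(k \right)} = \frac{3 + 10 + 17 \cdot 10 k}{k} + \frac{k}{k - 349} = \frac{3 + 10 + 170 k}{k} + \frac{k}{-349 + k} = \frac{13 + 170 k}{k} + \frac{k}{-349 + k} = \frac{k}{-349 + k} + \frac{13 + 170 k}{k}$)
$\frac{1}{s{\left(-336 \right)} + X{\left(-931 \right)}} = \frac{1}{\frac{-4537 - -19930512 + 171 \left(-336\right)^{2}}{\left(-336\right) \left(-349 - 336\right)} - 931 \left(1 - 931\right)} = \frac{1}{- \frac{-4537 + 19930512 + 171 \cdot 112896}{336 \left(-685\right)} - -865830} = \frac{1}{\left(- \frac{1}{336}\right) \left(- \frac{1}{685}\right) \left(-4537 + 19930512 + 19305216\right) + 865830} = \frac{1}{\left(- \frac{1}{336}\right) \left(- \frac{1}{685}\right) 39231191 + 865830} = \frac{1}{\frac{39231191}{230160} + 865830} = \frac{1}{\frac{199318663991}{230160}} = \frac{230160}{199318663991}$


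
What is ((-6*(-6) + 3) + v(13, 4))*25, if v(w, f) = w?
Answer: 1300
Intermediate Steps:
((-6*(-6) + 3) + v(13, 4))*25 = ((-6*(-6) + 3) + 13)*25 = ((36 + 3) + 13)*25 = (39 + 13)*25 = 52*25 = 1300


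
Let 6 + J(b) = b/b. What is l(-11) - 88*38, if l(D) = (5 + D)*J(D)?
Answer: -3314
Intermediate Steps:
J(b) = -5 (J(b) = -6 + b/b = -6 + 1 = -5)
l(D) = -25 - 5*D (l(D) = (5 + D)*(-5) = -25 - 5*D)
l(-11) - 88*38 = (-25 - 5*(-11)) - 88*38 = (-25 + 55) - 3344 = 30 - 3344 = -3314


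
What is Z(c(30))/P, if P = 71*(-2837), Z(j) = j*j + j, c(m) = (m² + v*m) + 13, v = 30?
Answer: -3288782/201427 ≈ -16.327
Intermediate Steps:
c(m) = 13 + m² + 30*m (c(m) = (m² + 30*m) + 13 = 13 + m² + 30*m)
Z(j) = j + j² (Z(j) = j² + j = j + j²)
P = -201427
Z(c(30))/P = ((13 + 30² + 30*30)*(1 + (13 + 30² + 30*30)))/(-201427) = ((13 + 900 + 900)*(1 + (13 + 900 + 900)))*(-1/201427) = (1813*(1 + 1813))*(-1/201427) = (1813*1814)*(-1/201427) = 3288782*(-1/201427) = -3288782/201427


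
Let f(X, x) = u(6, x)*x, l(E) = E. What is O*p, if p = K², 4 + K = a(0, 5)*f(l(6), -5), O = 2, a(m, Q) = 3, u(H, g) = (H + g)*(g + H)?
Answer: 722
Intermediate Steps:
u(H, g) = (H + g)² (u(H, g) = (H + g)*(H + g) = (H + g)²)
f(X, x) = x*(6 + x)² (f(X, x) = (6 + x)²*x = x*(6 + x)²)
K = -19 (K = -4 + 3*(-5*(6 - 5)²) = -4 + 3*(-5*1²) = -4 + 3*(-5*1) = -4 + 3*(-5) = -4 - 15 = -19)
p = 361 (p = (-19)² = 361)
O*p = 2*361 = 722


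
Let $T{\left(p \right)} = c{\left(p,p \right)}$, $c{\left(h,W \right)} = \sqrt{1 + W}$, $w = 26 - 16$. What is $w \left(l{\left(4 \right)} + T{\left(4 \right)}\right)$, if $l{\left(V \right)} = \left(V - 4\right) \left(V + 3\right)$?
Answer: $10 \sqrt{5} \approx 22.361$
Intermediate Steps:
$w = 10$ ($w = 26 - 16 = 10$)
$l{\left(V \right)} = \left(-4 + V\right) \left(3 + V\right)$
$T{\left(p \right)} = \sqrt{1 + p}$
$w \left(l{\left(4 \right)} + T{\left(4 \right)}\right) = 10 \left(\left(-12 + 4^{2} - 4\right) + \sqrt{1 + 4}\right) = 10 \left(\left(-12 + 16 - 4\right) + \sqrt{5}\right) = 10 \left(0 + \sqrt{5}\right) = 10 \sqrt{5}$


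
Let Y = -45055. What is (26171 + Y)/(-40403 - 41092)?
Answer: 18884/81495 ≈ 0.23172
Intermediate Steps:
(26171 + Y)/(-40403 - 41092) = (26171 - 45055)/(-40403 - 41092) = -18884/(-81495) = -18884*(-1/81495) = 18884/81495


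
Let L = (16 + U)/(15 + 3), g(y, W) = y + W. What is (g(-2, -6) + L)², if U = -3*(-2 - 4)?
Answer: 3025/81 ≈ 37.346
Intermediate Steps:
U = 18 (U = -3*(-6) = 18)
g(y, W) = W + y
L = 17/9 (L = (16 + 18)/(15 + 3) = 34/18 = 34*(1/18) = 17/9 ≈ 1.8889)
(g(-2, -6) + L)² = ((-6 - 2) + 17/9)² = (-8 + 17/9)² = (-55/9)² = 3025/81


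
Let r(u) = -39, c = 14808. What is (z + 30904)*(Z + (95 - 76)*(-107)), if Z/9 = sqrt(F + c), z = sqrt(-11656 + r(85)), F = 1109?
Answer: (-2033 + 9*sqrt(15917))*(30904 + I*sqrt(11695)) ≈ -2.7737e+7 - 97063.0*I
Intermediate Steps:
z = I*sqrt(11695) (z = sqrt(-11656 - 39) = sqrt(-11695) = I*sqrt(11695) ≈ 108.14*I)
Z = 9*sqrt(15917) (Z = 9*sqrt(1109 + 14808) = 9*sqrt(15917) ≈ 1135.5)
(z + 30904)*(Z + (95 - 76)*(-107)) = (I*sqrt(11695) + 30904)*(9*sqrt(15917) + (95 - 76)*(-107)) = (30904 + I*sqrt(11695))*(9*sqrt(15917) + 19*(-107)) = (30904 + I*sqrt(11695))*(9*sqrt(15917) - 2033) = (30904 + I*sqrt(11695))*(-2033 + 9*sqrt(15917)) = (-2033 + 9*sqrt(15917))*(30904 + I*sqrt(11695))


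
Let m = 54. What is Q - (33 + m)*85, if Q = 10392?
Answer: 2997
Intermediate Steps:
Q - (33 + m)*85 = 10392 - (33 + 54)*85 = 10392 - 87*85 = 10392 - 1*7395 = 10392 - 7395 = 2997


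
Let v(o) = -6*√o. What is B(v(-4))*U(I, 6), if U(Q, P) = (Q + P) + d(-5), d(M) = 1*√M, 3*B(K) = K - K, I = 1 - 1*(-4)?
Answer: 0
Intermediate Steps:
I = 5 (I = 1 + 4 = 5)
B(K) = 0 (B(K) = (K - K)/3 = (⅓)*0 = 0)
d(M) = √M
U(Q, P) = P + Q + I*√5 (U(Q, P) = (Q + P) + √(-5) = (P + Q) + I*√5 = P + Q + I*√5)
B(v(-4))*U(I, 6) = 0*(6 + 5 + I*√5) = 0*(11 + I*√5) = 0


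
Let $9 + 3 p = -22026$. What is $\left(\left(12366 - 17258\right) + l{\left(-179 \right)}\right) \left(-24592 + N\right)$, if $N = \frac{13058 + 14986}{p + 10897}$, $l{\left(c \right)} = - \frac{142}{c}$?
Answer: $\frac{3185555385885}{26492} \approx 1.2025 \cdot 10^{8}$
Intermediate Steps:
$p = -7345$ ($p = -3 + \frac{1}{3} \left(-22026\right) = -3 - 7342 = -7345$)
$N = \frac{2337}{296}$ ($N = \frac{13058 + 14986}{-7345 + 10897} = \frac{28044}{3552} = 28044 \cdot \frac{1}{3552} = \frac{2337}{296} \approx 7.8953$)
$\left(\left(12366 - 17258\right) + l{\left(-179 \right)}\right) \left(-24592 + N\right) = \left(\left(12366 - 17258\right) - \frac{142}{-179}\right) \left(-24592 + \frac{2337}{296}\right) = \left(\left(12366 - 17258\right) - - \frac{142}{179}\right) \left(- \frac{7276895}{296}\right) = \left(-4892 + \frac{142}{179}\right) \left(- \frac{7276895}{296}\right) = \left(- \frac{875526}{179}\right) \left(- \frac{7276895}{296}\right) = \frac{3185555385885}{26492}$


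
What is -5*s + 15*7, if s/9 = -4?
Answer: 285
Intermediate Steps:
s = -36 (s = 9*(-4) = -36)
-5*s + 15*7 = -5*(-36) + 15*7 = 180 + 105 = 285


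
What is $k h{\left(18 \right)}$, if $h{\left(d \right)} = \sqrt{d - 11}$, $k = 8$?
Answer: $8 \sqrt{7} \approx 21.166$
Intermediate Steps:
$h{\left(d \right)} = \sqrt{-11 + d}$
$k h{\left(18 \right)} = 8 \sqrt{-11 + 18} = 8 \sqrt{7}$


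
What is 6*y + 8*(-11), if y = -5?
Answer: -118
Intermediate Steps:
6*y + 8*(-11) = 6*(-5) + 8*(-11) = -30 - 88 = -118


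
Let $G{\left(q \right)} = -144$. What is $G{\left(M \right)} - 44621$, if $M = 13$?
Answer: $-44765$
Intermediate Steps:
$G{\left(M \right)} - 44621 = -144 - 44621 = -44765$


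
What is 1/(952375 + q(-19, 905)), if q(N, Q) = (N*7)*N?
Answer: 1/954902 ≈ 1.0472e-6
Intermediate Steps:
q(N, Q) = 7*N**2 (q(N, Q) = (7*N)*N = 7*N**2)
1/(952375 + q(-19, 905)) = 1/(952375 + 7*(-19)**2) = 1/(952375 + 7*361) = 1/(952375 + 2527) = 1/954902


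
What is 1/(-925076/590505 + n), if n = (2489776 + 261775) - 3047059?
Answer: -590505/174499876616 ≈ -3.3840e-6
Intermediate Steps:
n = -295508 (n = 2751551 - 3047059 = -295508)
1/(-925076/590505 + n) = 1/(-925076/590505 - 295508) = 1/(-174499876616/590505) = -590505/174499876616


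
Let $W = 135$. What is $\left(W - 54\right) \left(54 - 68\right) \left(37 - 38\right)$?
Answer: $1134$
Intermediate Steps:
$\left(W - 54\right) \left(54 - 68\right) \left(37 - 38\right) = \left(135 - 54\right) \left(54 - 68\right) \left(37 - 38\right) = 81 \left(\left(-14\right) \left(-1\right)\right) = 81 \cdot 14 = 1134$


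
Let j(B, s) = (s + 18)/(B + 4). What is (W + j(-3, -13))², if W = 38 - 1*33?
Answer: 100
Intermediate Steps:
j(B, s) = (18 + s)/(4 + B)
W = 5 (W = 38 - 33 = 5)
(W + j(-3, -13))² = (5 + (18 - 13)/(4 - 3))² = (5 + 5/1)² = (5 + 1*5)² = (5 + 5)² = 10² = 100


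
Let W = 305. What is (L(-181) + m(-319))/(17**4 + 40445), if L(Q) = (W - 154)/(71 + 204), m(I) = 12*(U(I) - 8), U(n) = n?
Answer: -1078949/34090650 ≈ -0.031649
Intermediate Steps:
m(I) = -96 + 12*I (m(I) = 12*(I - 8) = 12*(-8 + I) = -96 + 12*I)
L(Q) = 151/275 (L(Q) = (305 - 154)/(71 + 204) = 151/275)
(L(-181) + m(-319))/(17**4 + 40445) = (151/275 + (-96 + 12*(-319)))/(17**4 + 40445) = (151/275 + (-96 - 3828))/(83521 + 40445) = (151/275 - 3924)/123966 = -1078949/275*1/123966 = -1078949/34090650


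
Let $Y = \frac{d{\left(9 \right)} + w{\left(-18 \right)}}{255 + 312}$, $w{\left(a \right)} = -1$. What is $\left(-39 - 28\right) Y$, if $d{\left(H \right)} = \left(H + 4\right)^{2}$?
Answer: $- \frac{536}{27} \approx -19.852$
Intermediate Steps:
$d{\left(H \right)} = \left(4 + H\right)^{2}$
$Y = \frac{8}{27}$ ($Y = \frac{\left(4 + 9\right)^{2} - 1}{255 + 312} = \frac{13^{2} - 1}{567} = \left(169 - 1\right) \frac{1}{567} = 168 \cdot \frac{1}{567} = \frac{8}{27} \approx 0.2963$)
$\left(-39 - 28\right) Y = \left(-39 - 28\right) \frac{8}{27} = \left(-67\right) \frac{8}{27} = - \frac{536}{27}$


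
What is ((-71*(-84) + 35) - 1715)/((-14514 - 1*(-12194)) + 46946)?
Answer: 2142/22313 ≈ 0.095998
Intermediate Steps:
((-71*(-84) + 35) - 1715)/((-14514 - 1*(-12194)) + 46946) = ((5964 + 35) - 1715)/((-14514 + 12194) + 46946) = (5999 - 1715)/(-2320 + 46946) = 4284/44626 = 4284*(1/44626) = 2142/22313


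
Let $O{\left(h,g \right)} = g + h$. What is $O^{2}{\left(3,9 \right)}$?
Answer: $144$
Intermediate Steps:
$O^{2}{\left(3,9 \right)} = \left(9 + 3\right)^{2} = 12^{2} = 144$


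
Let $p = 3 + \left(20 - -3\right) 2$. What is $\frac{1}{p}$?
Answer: $\frac{1}{49} \approx 0.020408$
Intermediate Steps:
$p = 49$ ($p = 3 + \left(20 + 3\right) 2 = 3 + 23 \cdot 2 = 3 + 46 = 49$)
$\frac{1}{p} = \frac{1}{49}$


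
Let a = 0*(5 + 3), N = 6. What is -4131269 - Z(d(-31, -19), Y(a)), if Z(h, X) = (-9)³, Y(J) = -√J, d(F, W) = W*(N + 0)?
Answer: -4130540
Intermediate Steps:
d(F, W) = 6*W (d(F, W) = W*(6 + 0) = W*6 = 6*W)
a = 0 (a = 0*8 = 0)
Z(h, X) = -729
-4131269 - Z(d(-31, -19), Y(a)) = -4131269 - 1*(-729) = -4131269 + 729 = -4130540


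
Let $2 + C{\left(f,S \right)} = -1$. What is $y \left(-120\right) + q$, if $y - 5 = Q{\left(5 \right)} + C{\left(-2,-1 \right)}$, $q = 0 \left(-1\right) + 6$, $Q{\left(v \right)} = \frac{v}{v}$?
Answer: $-354$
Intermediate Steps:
$C{\left(f,S \right)} = -3$ ($C{\left(f,S \right)} = -2 - 1 = -3$)
$Q{\left(v \right)} = 1$
$q = 6$ ($q = 0 + 6 = 6$)
$y = 3$ ($y = 5 + \left(1 - 3\right) = 5 - 2 = 3$)
$y \left(-120\right) + q = 3 \left(-120\right) + 6 = -360 + 6 = -354$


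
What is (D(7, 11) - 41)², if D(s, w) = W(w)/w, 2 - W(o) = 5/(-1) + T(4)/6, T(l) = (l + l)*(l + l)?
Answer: 15376/9 ≈ 1708.4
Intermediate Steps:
T(l) = 4*l² (T(l) = (2*l)*(2*l) = 4*l²)
W(o) = -11/3 (W(o) = 2 - (5/(-1) + (4*4²)/6) = 2 - (5*(-1) + (4*16)*(⅙)) = 2 - (-5 + 64*(⅙)) = 2 - (-5 + 32/3) = 2 - 1*17/3 = 2 - 17/3 = -11/3)
D(s, w) = -11/(3*w)
(D(7, 11) - 41)² = (-11/3/11 - 41)² = (-11/3*1/11 - 41)² = (-⅓ - 41)² = (-124/3)² = 15376/9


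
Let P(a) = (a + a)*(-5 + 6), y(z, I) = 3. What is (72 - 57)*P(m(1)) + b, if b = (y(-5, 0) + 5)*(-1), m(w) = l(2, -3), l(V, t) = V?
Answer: 52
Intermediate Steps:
m(w) = 2
P(a) = 2*a (P(a) = (2*a)*1 = 2*a)
b = -8 (b = (3 + 5)*(-1) = 8*(-1) = -8)
(72 - 57)*P(m(1)) + b = (72 - 57)*(2*2) - 8 = 15*4 - 8 = 60 - 8 = 52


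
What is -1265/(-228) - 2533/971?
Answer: 650791/221388 ≈ 2.9396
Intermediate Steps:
-1265/(-228) - 2533/971 = -1265*(-1/228) - 2533*1/971 = 1265/228 - 2533/971 = 650791/221388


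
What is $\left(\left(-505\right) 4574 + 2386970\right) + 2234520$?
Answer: $2311620$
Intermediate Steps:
$\left(\left(-505\right) 4574 + 2386970\right) + 2234520 = \left(-2309870 + 2386970\right) + 2234520 = 77100 + 2234520 = 2311620$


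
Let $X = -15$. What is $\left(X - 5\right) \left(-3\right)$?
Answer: $60$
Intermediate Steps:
$\left(X - 5\right) \left(-3\right) = \left(-15 - 5\right) \left(-3\right) = \left(-20\right) \left(-3\right) = 60$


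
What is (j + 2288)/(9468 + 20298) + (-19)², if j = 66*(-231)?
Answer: 487844/1353 ≈ 360.56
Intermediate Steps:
j = -15246
(j + 2288)/(9468 + 20298) + (-19)² = (-15246 + 2288)/(9468 + 20298) + (-19)² = -12958/29766 + 361 = -12958*1/29766 + 361 = -589/1353 + 361 = 487844/1353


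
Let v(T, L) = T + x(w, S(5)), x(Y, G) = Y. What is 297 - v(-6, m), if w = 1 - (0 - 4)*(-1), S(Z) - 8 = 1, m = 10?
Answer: 306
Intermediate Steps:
S(Z) = 9 (S(Z) = 8 + 1 = 9)
w = -3 (w = 1 - (-4)*(-1) = 1 - 1*4 = 1 - 4 = -3)
v(T, L) = -3 + T (v(T, L) = T - 3 = -3 + T)
297 - v(-6, m) = 297 - (-3 - 6) = 297 - 1*(-9) = 297 + 9 = 306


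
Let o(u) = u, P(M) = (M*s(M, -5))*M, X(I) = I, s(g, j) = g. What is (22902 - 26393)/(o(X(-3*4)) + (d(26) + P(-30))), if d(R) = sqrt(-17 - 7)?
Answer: 7858241/60804014 + 3491*I*sqrt(6)/364824084 ≈ 0.12924 + 2.3439e-5*I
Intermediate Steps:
P(M) = M**3 (P(M) = (M*M)*M = M**2*M = M**3)
d(R) = 2*I*sqrt(6) (d(R) = sqrt(-24) = 2*I*sqrt(6))
(22902 - 26393)/(o(X(-3*4)) + (d(26) + P(-30))) = (22902 - 26393)/(-3*4 + (2*I*sqrt(6) + (-30)**3)) = -3491/(-12 + (2*I*sqrt(6) - 27000)) = -3491/(-12 + (-27000 + 2*I*sqrt(6))) = -3491/(-27012 + 2*I*sqrt(6))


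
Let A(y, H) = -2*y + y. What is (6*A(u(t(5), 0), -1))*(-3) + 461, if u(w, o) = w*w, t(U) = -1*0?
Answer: 461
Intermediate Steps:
t(U) = 0
u(w, o) = w²
A(y, H) = -y
(6*A(u(t(5), 0), -1))*(-3) + 461 = (6*(-1*0²))*(-3) + 461 = (6*(-1*0))*(-3) + 461 = (6*0)*(-3) + 461 = 0*(-3) + 461 = 0 + 461 = 461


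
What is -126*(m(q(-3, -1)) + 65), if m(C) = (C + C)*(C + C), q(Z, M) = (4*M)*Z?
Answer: -80766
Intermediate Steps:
q(Z, M) = 4*M*Z
m(C) = 4*C**2 (m(C) = (2*C)*(2*C) = 4*C**2)
-126*(m(q(-3, -1)) + 65) = -126*(4*(4*(-1)*(-3))**2 + 65) = -126*(4*12**2 + 65) = -126*(4*144 + 65) = -126*(576 + 65) = -126*641 = -80766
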